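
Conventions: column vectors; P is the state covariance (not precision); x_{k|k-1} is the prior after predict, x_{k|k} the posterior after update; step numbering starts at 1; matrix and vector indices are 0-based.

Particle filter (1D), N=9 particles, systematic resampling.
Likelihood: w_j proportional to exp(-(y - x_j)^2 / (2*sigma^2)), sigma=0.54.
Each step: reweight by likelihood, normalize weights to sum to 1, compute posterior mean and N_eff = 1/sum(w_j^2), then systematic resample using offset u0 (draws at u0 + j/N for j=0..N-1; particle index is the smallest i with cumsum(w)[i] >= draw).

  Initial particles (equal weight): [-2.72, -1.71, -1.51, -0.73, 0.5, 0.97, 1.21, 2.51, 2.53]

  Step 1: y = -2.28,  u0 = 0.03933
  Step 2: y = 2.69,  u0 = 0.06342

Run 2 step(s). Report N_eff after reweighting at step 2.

N_eff = 2.3171

step 1: w=[0.4300, 0.3434, 0.2169, 0.0097, 0.0000, 0.0000, 0.0000, 0.0000, 0.0000]  mean=-2.0914  Neff=2.8575  idx=[0, 0, 0, 0, 1, 1, 1, 2, 2]
step 2: w=[0.0000, 0.0000, 0.0000, 0.0000, 0.0243, 0.0243, 0.0243, 0.4636, 0.4636]  mean=-1.5246  Neff=2.3171  idx=[6, 7, 7, 7, 7, 8, 8, 8, 8]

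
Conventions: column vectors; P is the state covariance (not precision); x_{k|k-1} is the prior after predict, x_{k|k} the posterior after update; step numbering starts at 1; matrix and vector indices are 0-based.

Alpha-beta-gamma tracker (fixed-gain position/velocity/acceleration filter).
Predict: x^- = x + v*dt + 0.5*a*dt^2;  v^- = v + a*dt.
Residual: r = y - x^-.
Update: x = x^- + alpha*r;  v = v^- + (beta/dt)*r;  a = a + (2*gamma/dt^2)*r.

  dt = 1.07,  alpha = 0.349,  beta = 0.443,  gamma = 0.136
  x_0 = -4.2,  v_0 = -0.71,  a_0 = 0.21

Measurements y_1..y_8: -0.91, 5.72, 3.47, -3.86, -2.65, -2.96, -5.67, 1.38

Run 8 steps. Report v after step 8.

step 1: x_pred=-4.8395  r=3.9295  x^+=-3.4681  v^+=1.1416  a^+=1.1435
step 2: x_pred=-1.5920  r=7.3120  x^+=0.9599  v^+=5.3925  a^+=2.8807
step 3: x_pred=8.3789  r=-4.9089  x^+=6.6657  v^+=6.4424  a^+=1.7145
step 4: x_pred=14.5405  r=-18.4005  x^+=8.1188  v^+=0.6587  a^+=-2.6571
step 5: x_pred=7.3026  r=-9.9526  x^+=3.8291  v^+=-6.3049  a^+=-5.0215
step 6: x_pred=-5.7917  r=2.8317  x^+=-4.8034  v^+=-10.5056  a^+=-4.3488
step 7: x_pred=-18.5338  r=12.8638  x^+=-14.0444  v^+=-9.8329  a^+=-1.2927
step 8: x_pred=-25.3056  r=26.6856  x^+=-15.9923  v^+=-0.1678  a^+=5.0472

v_post = -0.1678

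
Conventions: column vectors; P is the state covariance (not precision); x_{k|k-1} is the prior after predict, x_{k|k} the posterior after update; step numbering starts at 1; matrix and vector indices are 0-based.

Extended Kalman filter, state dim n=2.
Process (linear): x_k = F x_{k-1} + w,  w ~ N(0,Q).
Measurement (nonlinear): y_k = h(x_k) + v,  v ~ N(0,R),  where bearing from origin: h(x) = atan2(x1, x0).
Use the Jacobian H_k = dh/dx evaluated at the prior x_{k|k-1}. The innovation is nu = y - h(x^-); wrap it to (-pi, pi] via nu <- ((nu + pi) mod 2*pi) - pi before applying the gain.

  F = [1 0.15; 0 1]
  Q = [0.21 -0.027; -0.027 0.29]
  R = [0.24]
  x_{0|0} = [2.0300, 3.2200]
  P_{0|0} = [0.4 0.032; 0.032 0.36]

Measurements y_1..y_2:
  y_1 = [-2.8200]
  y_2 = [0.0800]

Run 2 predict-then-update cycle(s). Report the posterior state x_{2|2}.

x_post = [2.6170, 3.8006]

step 1: x^-=[2.5130, 3.2200]  P^-=[0.6277 0.0590; 0.0590 0.6500]  H_jac=[-0.1930 0.1506]  S=[0.2747]  K=[-0.4087; 0.3150]  nu=[2.5551]  x^+=[1.4688, 4.0248]  P^+=[0.5818 0.0944; 0.0944 0.6227]
step 2: x^-=[2.0725, 4.0248]  P^-=[0.8341 0.1608; 0.1608 0.9127]  H_jac=[-0.1964 0.1011]  S=[0.2751]  K=[-0.5363; 0.2207]  nu=[-1.0153]  x^+=[2.6170, 3.8006]  P^+=[0.7550 0.1933; 0.1933 0.8993]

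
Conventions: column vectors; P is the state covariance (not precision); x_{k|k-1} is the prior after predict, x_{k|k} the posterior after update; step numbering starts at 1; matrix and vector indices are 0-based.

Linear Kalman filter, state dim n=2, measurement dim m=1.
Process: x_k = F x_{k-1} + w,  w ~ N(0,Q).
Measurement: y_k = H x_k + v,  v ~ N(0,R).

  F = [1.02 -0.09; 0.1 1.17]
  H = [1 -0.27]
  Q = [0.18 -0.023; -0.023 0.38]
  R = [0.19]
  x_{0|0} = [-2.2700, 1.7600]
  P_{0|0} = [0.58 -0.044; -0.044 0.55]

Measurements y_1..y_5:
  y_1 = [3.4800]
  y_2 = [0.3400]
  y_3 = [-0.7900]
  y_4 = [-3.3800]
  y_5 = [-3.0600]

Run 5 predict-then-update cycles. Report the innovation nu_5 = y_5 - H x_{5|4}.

step 1: x^-=[-2.4738, 1.8322]  P^-=[0.7960 -0.0739; -0.0739 1.1284]  S=[1.1081]  K=[0.7363; -0.3416]  nu=[6.4485]  x^+=[2.2743, -0.3706]  P^+=[0.1952 0.2048; 0.2048 0.9991]
step 2: x^-=[2.3531, -0.2062]  P^-=[0.3536 0.1343; 0.1343 1.7975]  S=[0.6021]  K=[0.5270; -0.5830]  nu=[-2.0688]  x^+=[1.2628, 0.9999]  P^+=[0.1863 0.3193; 0.3193 1.5929]
step 3: x^-=[1.1981, 1.2961]  P^-=[0.3282 0.2065; 0.2065 2.6371]  S=[0.5989]  K=[0.4548; -0.8441]  nu=[-1.6381]  x^+=[0.4530, 2.6789]  P^+=[0.2043 0.4364; 0.4364 2.2104]
step 4: x^-=[0.2210, 3.1796]  P^-=[0.3303 0.2820; 0.2820 3.5099]  S=[0.6239]  K=[0.4074; -1.0670]  nu=[-2.7425]  x^+=[-0.8962, 6.1059]  P^+=[0.2268 0.5532; 0.5532 2.7996]
step 5: x^-=[-1.4637, 7.0543]  P^-=[0.3370 0.3605; 0.3605 4.3441]  S=[0.6490]  K=[0.3693; -1.2517]  nu=[0.3083]  x^+=[-1.3498, 6.6683]  P^+=[0.2485 0.6605; 0.6605 3.3272]

innov = [0.3083]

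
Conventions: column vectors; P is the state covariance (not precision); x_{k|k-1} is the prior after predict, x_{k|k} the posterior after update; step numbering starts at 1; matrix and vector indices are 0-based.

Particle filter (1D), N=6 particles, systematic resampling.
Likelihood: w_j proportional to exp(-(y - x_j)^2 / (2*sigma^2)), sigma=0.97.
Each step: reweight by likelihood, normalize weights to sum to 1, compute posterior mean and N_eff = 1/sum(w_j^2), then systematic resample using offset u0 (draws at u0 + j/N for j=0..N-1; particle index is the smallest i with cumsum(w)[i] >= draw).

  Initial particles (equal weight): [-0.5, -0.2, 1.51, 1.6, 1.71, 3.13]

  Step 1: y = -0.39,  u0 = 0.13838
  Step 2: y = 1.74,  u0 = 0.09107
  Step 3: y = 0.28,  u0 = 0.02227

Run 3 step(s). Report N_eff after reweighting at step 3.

step 1: w=[0.4245, 0.4191, 0.0627, 0.0521, 0.0410, 0.0006]  mean=-0.0460  Neff=2.7461  idx=[0, 0, 1, 1, 1, 4]
step 2: w=[0.0450, 0.0450, 0.0876, 0.0876, 0.0876, 0.6471]  mean=1.0090  Neff=2.2428  idx=[2, 3, 5, 5, 5, 5]
step 3: w=[0.2837, 0.2837, 0.1082, 0.1082, 0.1082, 0.1082]  mean=0.6263  Neff=4.8136  idx=[0, 0, 1, 1, 3, 4]

N_eff = 4.8136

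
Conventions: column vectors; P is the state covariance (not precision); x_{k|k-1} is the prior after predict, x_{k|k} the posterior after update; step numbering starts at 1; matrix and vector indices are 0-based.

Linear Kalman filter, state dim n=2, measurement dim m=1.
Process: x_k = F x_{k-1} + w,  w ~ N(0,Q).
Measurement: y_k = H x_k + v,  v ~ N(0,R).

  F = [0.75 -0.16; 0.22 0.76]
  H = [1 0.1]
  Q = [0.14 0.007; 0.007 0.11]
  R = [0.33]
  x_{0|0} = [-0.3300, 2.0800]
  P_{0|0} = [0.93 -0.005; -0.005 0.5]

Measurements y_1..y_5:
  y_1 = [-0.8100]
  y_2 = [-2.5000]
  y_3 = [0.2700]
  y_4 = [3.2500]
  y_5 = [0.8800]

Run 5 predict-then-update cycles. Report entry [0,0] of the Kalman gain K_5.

K[0,0] = 0.4097

step 1: x^-=[-0.5803, 1.5082]  P^-=[0.6771 0.0970; 0.0970 0.4421]  S=[1.0309]  K=[0.6662; 0.1370]  nu=[-0.3805]  x^+=[-0.8338, 1.4561]  P^+=[0.2196 0.0029; 0.0029 0.4228]
step 2: x^-=[-0.8583, 0.9232]  P^-=[0.2736 -0.0066; -0.0066 0.3658]  S=[0.6060]  K=[0.4505; 0.0494]  nu=[-1.7340]  x^+=[-1.6394, 0.8375]  P^+=[0.1507 -0.0201; -0.0201 0.3643]
step 3: x^-=[-1.3636, 0.2758]  P^-=[0.2389 -0.0232; -0.0232 0.3210]  S=[0.5675]  K=[0.4169; 0.0157]  nu=[1.6060]  x^+=[-0.6940, 0.3010]  P^+=[0.1403 -0.0269; -0.0269 0.3209]
step 4: x^-=[-0.5687, 0.0761]  P^-=[0.2336 -0.0233; -0.0233 0.2931]  S=[0.5619]  K=[0.4116; 0.0108]  nu=[3.8111]  x^+=[0.9999, 0.1171]  P^+=[0.1384 -0.0258; -0.0258 0.2931]
step 5: x^-=[0.7312, 0.3090]  P^-=[0.2315 -0.0196; -0.0196 0.2774]  S=[0.5604]  K=[0.4097; 0.0146]  nu=[0.1179]  x^+=[0.7795, 0.3107]  P^+=[0.1375 -0.0229; -0.0229 0.2772]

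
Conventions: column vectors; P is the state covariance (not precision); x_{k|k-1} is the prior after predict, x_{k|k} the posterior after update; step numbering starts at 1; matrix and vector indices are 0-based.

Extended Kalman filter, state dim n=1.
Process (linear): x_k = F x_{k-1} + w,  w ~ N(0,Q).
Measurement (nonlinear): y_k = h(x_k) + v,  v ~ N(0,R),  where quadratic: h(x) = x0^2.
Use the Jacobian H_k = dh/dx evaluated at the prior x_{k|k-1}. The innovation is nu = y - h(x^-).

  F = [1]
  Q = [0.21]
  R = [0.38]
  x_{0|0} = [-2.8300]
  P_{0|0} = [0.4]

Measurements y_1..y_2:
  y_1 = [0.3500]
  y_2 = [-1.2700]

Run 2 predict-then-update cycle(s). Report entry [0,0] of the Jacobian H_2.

H_jac[0,0] = -3.0053

step 1: x^-=[-2.8300]  P^-=[0.6100]  H_jac=[-5.6600]  S=[19.9217]  K=[-0.1733]  nu=[-7.6589]  x^+=[-1.5026]  P^+=[0.0116]
step 2: x^-=[-1.5026]  P^-=[0.2216]  H_jac=[-3.0053]  S=[2.3818]  K=[-0.2797]  nu=[-3.5280]  x^+=[-0.5160]  P^+=[0.0354]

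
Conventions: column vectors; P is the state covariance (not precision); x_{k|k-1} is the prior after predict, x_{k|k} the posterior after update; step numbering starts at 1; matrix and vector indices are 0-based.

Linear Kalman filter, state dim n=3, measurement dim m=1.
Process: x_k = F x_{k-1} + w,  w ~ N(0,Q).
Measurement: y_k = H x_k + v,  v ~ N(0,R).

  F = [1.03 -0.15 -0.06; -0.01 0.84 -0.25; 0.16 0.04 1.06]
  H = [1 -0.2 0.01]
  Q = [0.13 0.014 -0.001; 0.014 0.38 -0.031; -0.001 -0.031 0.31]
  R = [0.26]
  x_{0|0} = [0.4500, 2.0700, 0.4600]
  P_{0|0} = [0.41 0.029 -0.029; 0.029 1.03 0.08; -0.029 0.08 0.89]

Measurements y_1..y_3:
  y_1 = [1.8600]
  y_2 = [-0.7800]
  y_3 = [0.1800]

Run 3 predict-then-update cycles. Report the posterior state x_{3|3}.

step 1: x^-=[0.1254, 1.6193, 0.6424]  P^-=[0.5874 -0.0751 -0.0400; -0.0751 1.1282 -0.1571; -0.0400 -0.1571 1.3195]  S=[0.9225]  K=[0.6526; -0.3277; 0.0050]  nu=[2.0520]  x^+=[1.4645, 0.9469, 0.6526]  P^+=[0.1945 0.1222 -0.0430; 0.1222 1.0291 -0.1556; -0.0430 -0.1556 1.3194]
step 2: x^-=[1.3273, 0.6176, 0.9640]  P^-=[0.3291 0.0211 -0.0784; 0.0211 1.2517 -0.4648; -0.0784 -0.4648 1.7729]  S=[0.6312]  K=[0.5134; -0.3706; 0.0512]  nu=[-1.9934]  x^+=[0.3038, 1.3564, 0.8619]  P^+=[0.1627 0.1412 -0.0950; 0.1412 1.1650 -0.4528; -0.0950 -0.4528 1.7713]
step 3: x^-=[0.0578, 0.9208, 1.0165]  P^-=[0.2951 0.0447 -0.1211; 0.0447 1.5001 -0.8365; -0.1211 -0.8365 2.2374]  S=[0.5984]  K=[0.4762; -0.4407; 0.1146]  nu=[0.2962]  x^+=[0.1988, 0.7903, 1.0504]  P^+=[0.1594 0.1703 -0.1537; 0.1703 1.3839 -0.8062; -0.1537 -0.8062 2.2296]

x_post = [0.1988, 0.7903, 1.0504]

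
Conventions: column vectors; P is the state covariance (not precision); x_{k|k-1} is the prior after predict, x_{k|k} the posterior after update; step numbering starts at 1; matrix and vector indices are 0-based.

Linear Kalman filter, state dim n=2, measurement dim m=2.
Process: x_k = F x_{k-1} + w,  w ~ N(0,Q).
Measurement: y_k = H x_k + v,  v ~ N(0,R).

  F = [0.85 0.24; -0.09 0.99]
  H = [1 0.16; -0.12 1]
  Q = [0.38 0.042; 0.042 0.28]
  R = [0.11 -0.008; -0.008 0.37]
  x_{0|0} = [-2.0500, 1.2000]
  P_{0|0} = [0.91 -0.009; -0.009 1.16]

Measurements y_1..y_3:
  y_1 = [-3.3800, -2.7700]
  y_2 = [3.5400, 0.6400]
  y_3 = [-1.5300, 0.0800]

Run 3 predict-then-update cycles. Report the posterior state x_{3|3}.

step 1: x^-=[-1.4545, 1.3725]  P^-=[1.1006 0.2406; 0.2406 1.4259]  S=[1.3241 0.3241; 0.3241 1.7540]  K=[0.8852 -0.1017; 0.1666 0.7657]  nu=[-2.1451, -4.3170]  x^+=[-2.9144, -2.2904]  P^+=[0.1033 -0.0323; -0.0323 0.2781]
step 2: x^-=[-3.0269, -2.0052]  P^-=[0.4575 0.0737; 0.0737 0.5592]  S=[0.6054 0.0988; 0.0988 0.9181]  K=[0.7857 -0.0641; 0.1747 0.5806]  nu=[6.8878, 2.2820]  x^+=[2.2381, 0.5231]  P^+=[0.0900 -0.0192; -0.0192 0.2111]
step 3: x^-=[2.0280, 0.3164]  P^-=[0.4494 0.0695; 0.0695 0.4911]  S=[0.5942 0.0848; 0.0848 0.8509]  K=[0.7835 -0.0598; 0.1707 0.5503]  nu=[-3.6086, 0.0069]  x^+=[-0.7999, -0.2957]  P^+=[0.0895 -0.0177; -0.0177 0.2001]

x_post = [-0.7999, -0.2957]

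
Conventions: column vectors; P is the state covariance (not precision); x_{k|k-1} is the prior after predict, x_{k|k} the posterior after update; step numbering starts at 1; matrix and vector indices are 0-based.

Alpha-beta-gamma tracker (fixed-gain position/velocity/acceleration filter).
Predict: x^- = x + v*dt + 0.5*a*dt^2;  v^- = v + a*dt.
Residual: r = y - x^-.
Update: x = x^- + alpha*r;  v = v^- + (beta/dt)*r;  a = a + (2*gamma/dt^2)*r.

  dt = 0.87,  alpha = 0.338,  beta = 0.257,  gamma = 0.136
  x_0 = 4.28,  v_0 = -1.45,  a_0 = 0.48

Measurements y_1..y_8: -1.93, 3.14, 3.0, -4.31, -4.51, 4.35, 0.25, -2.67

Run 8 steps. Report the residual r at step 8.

resid = -6.6140

step 1: x_pred=3.2002  r=-5.1302  x^+=1.4662  v^+=-2.5479  a^+=-1.3636
step 2: x_pred=-1.2665  r=4.4065  x^+=0.2229  v^+=-2.4325  a^+=0.2200
step 3: x_pred=-1.8101  r=4.8101  x^+=-0.1843  v^+=-0.8202  a^+=1.9485
step 4: x_pred=-0.1605  r=-4.1495  x^+=-1.5630  v^+=-0.3508  a^+=0.4573
step 5: x_pred=-1.6951  r=-2.8149  x^+=-2.6465  v^+=-0.7844  a^+=-0.5542
step 6: x_pred=-3.5387  r=7.8887  x^+=-0.8723  v^+=1.0638  a^+=2.2807
step 7: x_pred=0.9163  r=-0.6663  x^+=0.6911  v^+=2.8511  a^+=2.0412
step 8: x_pred=3.9440  r=-6.6140  x^+=1.7085  v^+=2.6732  a^+=-0.3356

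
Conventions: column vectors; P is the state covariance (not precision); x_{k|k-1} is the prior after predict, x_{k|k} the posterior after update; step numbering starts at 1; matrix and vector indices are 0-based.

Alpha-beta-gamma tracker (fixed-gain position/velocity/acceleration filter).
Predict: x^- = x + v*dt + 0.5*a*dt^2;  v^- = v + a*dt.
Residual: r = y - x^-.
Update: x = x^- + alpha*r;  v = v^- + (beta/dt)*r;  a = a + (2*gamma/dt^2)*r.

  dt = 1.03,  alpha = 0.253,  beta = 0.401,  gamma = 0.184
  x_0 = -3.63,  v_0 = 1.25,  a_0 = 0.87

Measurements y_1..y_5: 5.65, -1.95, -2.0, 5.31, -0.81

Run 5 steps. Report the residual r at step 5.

step 1: x_pred=-1.8810  r=7.5310  x^+=0.0243  v^+=5.0781  a^+=3.4823
step 2: x_pred=7.1020  r=-9.0520  x^+=4.8118  v^+=5.1408  a^+=0.3424
step 3: x_pred=10.2884  r=-12.2884  x^+=7.1795  v^+=0.7093  a^+=-3.9201
step 4: x_pred=5.8306  r=-0.5206  x^+=5.6989  v^+=-3.5311  a^+=-4.1007
step 5: x_pred=-0.1134  r=-0.6966  x^+=-0.2896  v^+=-8.0261  a^+=-4.3424

resid = -0.6966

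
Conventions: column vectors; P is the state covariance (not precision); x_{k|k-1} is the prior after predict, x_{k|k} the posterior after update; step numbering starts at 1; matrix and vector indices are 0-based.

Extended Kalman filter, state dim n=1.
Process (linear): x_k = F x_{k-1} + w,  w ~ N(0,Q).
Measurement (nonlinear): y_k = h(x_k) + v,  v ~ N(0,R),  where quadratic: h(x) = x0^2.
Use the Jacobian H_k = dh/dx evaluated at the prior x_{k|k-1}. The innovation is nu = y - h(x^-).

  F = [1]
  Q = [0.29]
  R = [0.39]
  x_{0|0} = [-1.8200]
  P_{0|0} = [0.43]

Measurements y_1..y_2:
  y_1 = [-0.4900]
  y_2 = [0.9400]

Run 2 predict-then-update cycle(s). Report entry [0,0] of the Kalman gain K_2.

step 1: x^-=[-1.8200]  P^-=[0.7200]  H_jac=[-3.6400]  S=[9.9297]  K=[-0.2639]  nu=[-3.8024]  x^+=[-0.8164]  P^+=[0.0283]
step 2: x^-=[-0.8164]  P^-=[0.3183]  H_jac=[-1.6328]  S=[1.2386]  K=[-0.4196]  nu=[0.2735]  x^+=[-0.9312]  P^+=[0.1002]

K[0,0] = -0.4196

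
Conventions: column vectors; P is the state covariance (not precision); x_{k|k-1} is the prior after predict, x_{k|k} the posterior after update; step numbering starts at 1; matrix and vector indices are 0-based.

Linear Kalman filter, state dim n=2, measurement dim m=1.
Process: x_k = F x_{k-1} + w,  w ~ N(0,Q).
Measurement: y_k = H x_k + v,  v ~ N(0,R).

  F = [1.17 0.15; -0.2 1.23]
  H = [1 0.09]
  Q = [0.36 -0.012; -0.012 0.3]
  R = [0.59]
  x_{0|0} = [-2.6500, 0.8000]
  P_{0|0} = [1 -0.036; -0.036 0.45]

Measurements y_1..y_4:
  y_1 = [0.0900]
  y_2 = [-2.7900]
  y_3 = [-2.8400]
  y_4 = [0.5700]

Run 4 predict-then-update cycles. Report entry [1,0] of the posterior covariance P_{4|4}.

step 1: x^-=[-2.9805, 1.5140]  P^-=[1.7264 -0.2137; -0.2137 1.0385]  S=[2.2863]  K=[0.7467; -0.0526]  nu=[2.9342]  x^+=[-0.7896, 1.3597]  P^+=[0.4517 -0.1239; -0.1239 1.0322]
step 2: x^-=[-0.7198, 1.8303]  P^-=[0.9580 -0.1019; -0.1019 1.9406]  S=[1.5454]  K=[0.6140; 0.0471]  nu=[-2.2349]  x^+=[-2.0920, 1.7251]  P^+=[0.3754 -0.1466; -0.1466 1.9372]
step 3: x^-=[-2.1889, 2.5403]  P^-=[0.8661 0.0510; 0.0510 3.3179]  S=[1.4922]  K=[0.5835; 0.2343]  nu=[-0.8797]  x^+=[-2.7022, 2.3341]  P^+=[0.3580 -0.1530; -0.1530 3.2360]
step 4: x^-=[-2.8115, 3.4114]  P^-=[0.8692 0.2857; 0.2857 5.2854]  S=[1.5535]  K=[0.5761; 0.4901]  nu=[3.0745]  x^+=[-1.0403, 4.9183]  P^+=[0.3537 -0.1529; -0.1529 4.9122]

P_post[1,0] = -0.1529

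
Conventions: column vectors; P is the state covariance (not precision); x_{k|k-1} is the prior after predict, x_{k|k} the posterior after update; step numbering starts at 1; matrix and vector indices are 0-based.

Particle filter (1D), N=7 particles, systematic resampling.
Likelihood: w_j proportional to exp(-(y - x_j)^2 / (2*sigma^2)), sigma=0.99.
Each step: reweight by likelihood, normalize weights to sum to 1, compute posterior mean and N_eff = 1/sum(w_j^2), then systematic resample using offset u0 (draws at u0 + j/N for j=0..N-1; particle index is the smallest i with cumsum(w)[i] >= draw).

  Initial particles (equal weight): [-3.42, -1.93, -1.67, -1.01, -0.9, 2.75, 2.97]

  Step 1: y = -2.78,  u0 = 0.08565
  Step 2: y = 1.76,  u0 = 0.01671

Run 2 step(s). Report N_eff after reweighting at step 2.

N_eff = 1.5429

step 1: w=[0.3376, 0.2878, 0.2219, 0.0841, 0.0686, 0.0000, 0.0000]  mean=-2.2273  Neff=3.8787  idx=[0, 0, 1, 1, 2, 2, 4]
step 2: w=[0.0000, 0.0000, 0.0284, 0.0284, 0.0729, 0.0729, 0.7974]  mean=-1.0708  Neff=1.5429  idx=[2, 5, 6, 6, 6, 6, 6]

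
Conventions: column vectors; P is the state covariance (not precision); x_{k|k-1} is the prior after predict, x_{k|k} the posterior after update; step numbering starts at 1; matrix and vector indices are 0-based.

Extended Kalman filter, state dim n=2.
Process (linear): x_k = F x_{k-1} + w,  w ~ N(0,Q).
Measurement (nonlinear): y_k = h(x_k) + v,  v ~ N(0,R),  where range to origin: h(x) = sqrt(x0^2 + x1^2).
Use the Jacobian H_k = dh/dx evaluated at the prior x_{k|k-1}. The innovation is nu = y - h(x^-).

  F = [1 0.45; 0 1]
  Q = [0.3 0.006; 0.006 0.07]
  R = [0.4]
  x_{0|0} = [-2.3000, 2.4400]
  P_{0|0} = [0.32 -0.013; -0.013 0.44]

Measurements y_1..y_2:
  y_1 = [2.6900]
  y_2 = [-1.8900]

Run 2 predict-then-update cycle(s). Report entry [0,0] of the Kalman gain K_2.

K[0,0] = 0.4624

step 1: x^-=[-1.2020, 2.4400]  P^-=[0.6974 0.1910; 0.1910 0.5100]  H_jac=[-0.4419 0.8971]  S=[0.7952]  K=[-0.1721; 0.4692]  nu=[-0.0300]  x^+=[-1.1968, 2.4259]  P^+=[0.6738 0.2552; 0.2552 0.3349]
step 2: x^-=[-0.1052, 2.4259]  P^-=[1.2714 0.4119; 0.4119 0.4049]  H_jac=[-0.0433 0.9991]  S=[0.7709]  K=[0.4624; 0.5016]  nu=[-4.3182]  x^+=[-2.1020, 0.2598]  P^+=[1.1065 0.2331; 0.2331 0.2109]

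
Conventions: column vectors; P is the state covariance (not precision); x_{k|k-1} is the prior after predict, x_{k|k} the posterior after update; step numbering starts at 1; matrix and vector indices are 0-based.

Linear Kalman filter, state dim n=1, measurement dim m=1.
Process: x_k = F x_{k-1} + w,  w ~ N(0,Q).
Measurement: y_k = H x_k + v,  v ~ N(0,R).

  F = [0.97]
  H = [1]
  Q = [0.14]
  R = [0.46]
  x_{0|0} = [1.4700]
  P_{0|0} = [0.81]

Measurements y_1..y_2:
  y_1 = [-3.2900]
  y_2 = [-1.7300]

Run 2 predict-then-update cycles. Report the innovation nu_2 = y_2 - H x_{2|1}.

step 1: x^-=[1.4259]  P^-=[0.9021]  S=[1.3621]  K=[0.6623]  nu=[-4.7159]  x^+=[-1.6974]  P^+=[0.3047]
step 2: x^-=[-1.6465]  P^-=[0.4266]  S=[0.8866]  K=[0.4812]  nu=[-0.0835]  x^+=[-1.6867]  P^+=[0.2213]

innov = [-0.0835]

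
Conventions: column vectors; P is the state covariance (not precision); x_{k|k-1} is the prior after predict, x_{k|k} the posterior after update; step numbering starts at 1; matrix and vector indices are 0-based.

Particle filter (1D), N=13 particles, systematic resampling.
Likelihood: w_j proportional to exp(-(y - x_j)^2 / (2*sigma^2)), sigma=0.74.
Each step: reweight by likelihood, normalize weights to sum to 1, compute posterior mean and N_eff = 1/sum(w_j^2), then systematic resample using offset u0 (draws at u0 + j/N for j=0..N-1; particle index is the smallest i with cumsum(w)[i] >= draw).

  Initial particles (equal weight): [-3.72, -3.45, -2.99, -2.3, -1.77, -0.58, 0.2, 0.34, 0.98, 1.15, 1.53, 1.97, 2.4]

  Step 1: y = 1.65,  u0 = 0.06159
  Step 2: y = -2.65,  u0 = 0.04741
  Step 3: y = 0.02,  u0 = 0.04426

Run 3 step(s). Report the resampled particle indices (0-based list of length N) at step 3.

resampled_idx = [0, 1, 2, 3, 4, 5, 6, 7, 8, 9, 10, 11, 12]

step 1: w=[0.0000, 0.0000, 0.0000, 0.0000, 0.0000, 0.0025, 0.0339, 0.0483, 0.1536, 0.1842, 0.2284, 0.2107, 0.1384]  mean=1.4809  Neff=5.6585  idx=[7, 8, 8, 9, 9, 10, 10, 10, 11, 11, 11, 12, 12]
step 2: w=[0.9468, 0.0198, 0.0198, 0.0062, 0.0062, 0.0004, 0.0004, 0.0004, 0.0000, 0.0000, 0.0000, 0.0000, 0.0000]  mean=0.3769  Neff=1.1146  idx=[0, 0, 0, 0, 0, 0, 0, 0, 0, 0, 0, 0, 2]
step 3: w=[0.0802, 0.0802, 0.0802, 0.0802, 0.0802, 0.0802, 0.0802, 0.0802, 0.0802, 0.0802, 0.0802, 0.0802, 0.0379]  mean=0.3643  Neff=12.7277  idx=[0, 1, 2, 3, 4, 5, 6, 7, 8, 9, 10, 11, 12]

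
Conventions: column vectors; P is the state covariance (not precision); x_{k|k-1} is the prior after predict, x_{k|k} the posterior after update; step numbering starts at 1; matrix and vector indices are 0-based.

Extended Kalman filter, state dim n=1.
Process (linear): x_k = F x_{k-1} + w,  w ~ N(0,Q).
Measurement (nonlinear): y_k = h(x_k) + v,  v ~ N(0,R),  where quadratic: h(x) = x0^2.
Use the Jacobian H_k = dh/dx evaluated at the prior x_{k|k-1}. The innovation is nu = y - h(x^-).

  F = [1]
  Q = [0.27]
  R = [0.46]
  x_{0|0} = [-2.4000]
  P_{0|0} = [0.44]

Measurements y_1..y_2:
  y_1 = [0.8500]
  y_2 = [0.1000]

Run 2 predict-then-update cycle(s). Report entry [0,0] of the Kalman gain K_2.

step 1: x^-=[-2.4000]  P^-=[0.7100]  H_jac=[-4.8000]  S=[16.8184]  K=[-0.2026]  nu=[-4.9100]  x^+=[-1.4051]  P^+=[0.0194]
step 2: x^-=[-1.4051]  P^-=[0.2894]  H_jac=[-2.8101]  S=[2.7455]  K=[-0.2962]  nu=[-1.8742]  x^+=[-0.8499]  P^+=[0.0485]

K[0,0] = -0.2962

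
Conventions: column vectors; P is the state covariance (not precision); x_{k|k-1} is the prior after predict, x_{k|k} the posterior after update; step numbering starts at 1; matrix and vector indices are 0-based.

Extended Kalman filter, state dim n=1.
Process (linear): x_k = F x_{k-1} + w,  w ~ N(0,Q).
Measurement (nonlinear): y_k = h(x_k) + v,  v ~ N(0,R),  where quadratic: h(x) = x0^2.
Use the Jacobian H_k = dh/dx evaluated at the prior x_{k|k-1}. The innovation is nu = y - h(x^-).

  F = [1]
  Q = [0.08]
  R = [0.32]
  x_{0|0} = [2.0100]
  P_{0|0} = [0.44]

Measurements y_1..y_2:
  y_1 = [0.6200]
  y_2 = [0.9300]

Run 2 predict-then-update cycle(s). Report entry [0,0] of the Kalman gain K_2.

step 1: x^-=[2.0100]  P^-=[0.5200]  H_jac=[4.0200]  S=[8.7234]  K=[0.2396]  nu=[-3.4201]  x^+=[1.1904]  P^+=[0.0191]
step 2: x^-=[1.1904]  P^-=[0.0991]  H_jac=[2.3809]  S=[0.8816]  K=[0.2676]  nu=[-0.4871]  x^+=[1.0601]  P^+=[0.0360]

K[0,0] = 0.2676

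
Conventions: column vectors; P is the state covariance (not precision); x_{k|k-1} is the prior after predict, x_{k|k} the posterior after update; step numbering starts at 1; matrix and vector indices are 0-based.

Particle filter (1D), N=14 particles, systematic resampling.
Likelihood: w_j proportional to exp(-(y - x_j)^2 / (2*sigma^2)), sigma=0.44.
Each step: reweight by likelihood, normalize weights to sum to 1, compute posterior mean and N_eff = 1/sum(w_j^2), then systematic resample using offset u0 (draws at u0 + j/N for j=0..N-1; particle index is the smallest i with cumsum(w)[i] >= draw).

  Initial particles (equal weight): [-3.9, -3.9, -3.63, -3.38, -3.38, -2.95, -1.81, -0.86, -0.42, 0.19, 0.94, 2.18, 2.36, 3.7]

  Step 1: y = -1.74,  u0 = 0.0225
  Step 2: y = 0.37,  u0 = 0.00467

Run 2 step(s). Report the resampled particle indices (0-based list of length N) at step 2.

step 1: w=[0.0000, 0.0000, 0.0001, 0.0008, 0.0008, 0.0197, 0.8521, 0.1168, 0.0096, 0.0001, 0.0000, 0.0000, 0.0000, 0.0000]  mean=-1.7108  Neff=1.3509  idx=[6, 6, 6, 6, 6, 6, 6, 6, 6, 6, 6, 6, 7, 7]
step 2: w=[0.0001, 0.0001, 0.0001, 0.0001, 0.0001, 0.0001, 0.0001, 0.0001, 0.0001, 0.0001, 0.0001, 0.0001, 0.4993, 0.4993]  mean=-0.8613  Neff=2.0056  idx=[12, 12, 12, 12, 12, 12, 12, 13, 13, 13, 13, 13, 13, 13]

resampled_idx = [12, 12, 12, 12, 12, 12, 12, 13, 13, 13, 13, 13, 13, 13]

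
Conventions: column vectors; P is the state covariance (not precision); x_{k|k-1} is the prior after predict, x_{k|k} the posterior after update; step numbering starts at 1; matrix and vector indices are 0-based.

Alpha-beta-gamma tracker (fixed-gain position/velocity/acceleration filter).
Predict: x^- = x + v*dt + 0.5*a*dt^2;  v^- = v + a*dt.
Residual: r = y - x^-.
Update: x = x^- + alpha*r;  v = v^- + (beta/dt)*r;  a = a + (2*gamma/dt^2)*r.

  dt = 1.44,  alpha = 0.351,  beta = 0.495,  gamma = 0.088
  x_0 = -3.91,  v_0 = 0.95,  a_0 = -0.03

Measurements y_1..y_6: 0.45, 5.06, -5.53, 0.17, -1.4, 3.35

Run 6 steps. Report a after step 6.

a_post = 0.1618

step 1: x_pred=-2.5731  r=3.0231  x^+=-1.5120  v^+=1.9460  a^+=0.2266
step 2: x_pred=1.5252  r=3.5348  x^+=2.7659  v^+=3.4874  a^+=0.5266
step 3: x_pred=8.3337  r=-13.8637  x^+=3.4676  v^+=-0.5199  a^+=-0.6501
step 4: x_pred=2.0448  r=-1.8748  x^+=1.3868  v^+=-2.1005  a^+=-0.8092
step 5: x_pred=-2.4770  r=1.0770  x^+=-2.0990  v^+=-2.8956  a^+=-0.7178
step 6: x_pred=-7.0129  r=10.3629  x^+=-3.3755  v^+=-0.3670  a^+=0.1618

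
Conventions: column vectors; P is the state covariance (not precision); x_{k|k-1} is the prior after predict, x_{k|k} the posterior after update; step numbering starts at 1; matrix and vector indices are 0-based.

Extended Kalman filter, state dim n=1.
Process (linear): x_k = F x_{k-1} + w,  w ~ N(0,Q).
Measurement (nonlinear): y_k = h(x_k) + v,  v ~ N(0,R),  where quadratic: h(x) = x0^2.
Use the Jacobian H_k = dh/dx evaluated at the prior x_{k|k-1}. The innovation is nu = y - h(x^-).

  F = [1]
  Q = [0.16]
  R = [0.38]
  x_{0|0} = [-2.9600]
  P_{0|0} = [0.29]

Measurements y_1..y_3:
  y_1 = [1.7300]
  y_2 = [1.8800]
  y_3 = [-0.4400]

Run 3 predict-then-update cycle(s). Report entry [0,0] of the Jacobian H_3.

step 1: x^-=[-2.9600]  P^-=[0.4500]  H_jac=[-5.9200]  S=[16.1509]  K=[-0.1649]  nu=[-7.0316]  x^+=[-1.8002]  P^+=[0.0106]
step 2: x^-=[-1.8002]  P^-=[0.1706]  H_jac=[-3.6004]  S=[2.5912]  K=[-0.2370]  nu=[-1.3606]  x^+=[-1.4777]  P^+=[0.0250]
step 3: x^-=[-1.4777]  P^-=[0.1850]  H_jac=[-2.9554]  S=[1.9960]  K=[-0.2739]  nu=[-2.6235]  x^+=[-0.7590]  P^+=[0.0352]

H_jac[0,0] = -2.9554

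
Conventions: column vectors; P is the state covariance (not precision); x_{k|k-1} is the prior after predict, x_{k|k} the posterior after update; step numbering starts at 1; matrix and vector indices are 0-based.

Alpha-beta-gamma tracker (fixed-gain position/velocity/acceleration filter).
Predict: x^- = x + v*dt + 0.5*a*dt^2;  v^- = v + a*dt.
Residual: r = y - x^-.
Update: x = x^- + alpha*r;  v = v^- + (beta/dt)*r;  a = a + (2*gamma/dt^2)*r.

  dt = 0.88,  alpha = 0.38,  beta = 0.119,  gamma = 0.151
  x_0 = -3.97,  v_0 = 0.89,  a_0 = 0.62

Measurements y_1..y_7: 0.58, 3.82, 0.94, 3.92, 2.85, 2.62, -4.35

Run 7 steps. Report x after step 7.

step 1: x_pred=-2.9467  r=3.5267  x^+=-1.6066  v^+=1.9125  a^+=1.9954
step 2: x_pred=0.8490  r=2.9710  x^+=1.9780  v^+=4.0702  a^+=3.1540
step 3: x_pred=6.7810  r=-5.8410  x^+=4.5614  v^+=6.0558  a^+=0.8761
step 4: x_pred=10.2297  r=-6.3097  x^+=7.8320  v^+=5.9735  a^+=-1.5846
step 5: x_pred=12.4752  r=-9.6252  x^+=8.8176  v^+=3.2775  a^+=-5.3382
step 6: x_pred=9.6349  r=-7.0149  x^+=6.9692  v^+=-2.3687  a^+=-8.0739
step 7: x_pred=1.7586  r=-6.1086  x^+=-0.5627  v^+=-10.2997  a^+=-10.4561

x_post = -0.5627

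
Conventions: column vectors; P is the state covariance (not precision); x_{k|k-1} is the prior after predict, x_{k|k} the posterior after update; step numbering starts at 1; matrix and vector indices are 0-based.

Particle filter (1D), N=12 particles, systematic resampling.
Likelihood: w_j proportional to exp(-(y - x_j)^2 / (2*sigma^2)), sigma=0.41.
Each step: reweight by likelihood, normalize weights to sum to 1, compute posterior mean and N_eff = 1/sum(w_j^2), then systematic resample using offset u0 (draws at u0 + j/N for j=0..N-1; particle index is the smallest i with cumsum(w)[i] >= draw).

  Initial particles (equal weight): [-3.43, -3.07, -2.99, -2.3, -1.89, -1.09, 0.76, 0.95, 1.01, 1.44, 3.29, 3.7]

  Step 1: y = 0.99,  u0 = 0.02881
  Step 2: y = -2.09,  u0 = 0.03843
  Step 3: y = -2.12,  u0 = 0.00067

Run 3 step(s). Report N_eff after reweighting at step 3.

N_eff = 11.0682

step 1: w=[0.0000, 0.0000, 0.0000, 0.0000, 0.0000, 0.0000, 0.2516, 0.2931, 0.2941, 0.1612, 0.0000, 0.0000]  mean=0.9988  Neff=3.8214  idx=[6, 6, 6, 7, 7, 7, 7, 8, 8, 8, 9, 9]
step 2: w=[0.3145, 0.3145, 0.3145, 0.0113, 0.0113, 0.0113, 0.0113, 0.0038, 0.0038, 0.0038, 0.0000, 0.0000]  mean=0.7714  Neff=3.3631  idx=[0, 0, 0, 0, 1, 1, 1, 1, 2, 2, 2, 4]
step 3: w=[0.0906, 0.0906, 0.0906, 0.0906, 0.0906, 0.0906, 0.0906, 0.0906, 0.0906, 0.0906, 0.0906, 0.0031]  mean=0.7606  Neff=11.0682  idx=[0, 0, 1, 2, 3, 4, 5, 6, 7, 8, 9, 10]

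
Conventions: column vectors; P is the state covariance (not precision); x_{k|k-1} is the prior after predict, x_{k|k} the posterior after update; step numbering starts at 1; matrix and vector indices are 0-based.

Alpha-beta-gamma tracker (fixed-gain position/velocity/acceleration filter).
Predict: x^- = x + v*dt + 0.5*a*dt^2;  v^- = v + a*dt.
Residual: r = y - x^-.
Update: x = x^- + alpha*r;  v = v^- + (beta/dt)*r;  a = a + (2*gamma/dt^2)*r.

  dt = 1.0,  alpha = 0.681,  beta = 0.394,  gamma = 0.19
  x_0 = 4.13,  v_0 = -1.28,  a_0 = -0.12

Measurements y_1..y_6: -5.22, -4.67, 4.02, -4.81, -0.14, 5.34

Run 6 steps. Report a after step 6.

step 1: x_pred=2.7900  r=-8.0100  x^+=-2.6648  v^+=-4.5559  a^+=-3.1638
step 2: x_pred=-8.8026  r=4.1326  x^+=-5.9883  v^+=-6.0915  a^+=-1.5934
step 3: x_pred=-12.8765  r=16.8965  x^+=-1.3700  v^+=-1.0277  a^+=4.8273
step 4: x_pred=0.0160  r=-4.8260  x^+=-3.2705  v^+=1.8982  a^+=2.9934
step 5: x_pred=0.1244  r=-0.2644  x^+=-0.0557  v^+=4.7874  a^+=2.8929
step 6: x_pred=6.1782  r=-0.8382  x^+=5.6074  v^+=7.3501  a^+=2.5744

a_post = 2.5744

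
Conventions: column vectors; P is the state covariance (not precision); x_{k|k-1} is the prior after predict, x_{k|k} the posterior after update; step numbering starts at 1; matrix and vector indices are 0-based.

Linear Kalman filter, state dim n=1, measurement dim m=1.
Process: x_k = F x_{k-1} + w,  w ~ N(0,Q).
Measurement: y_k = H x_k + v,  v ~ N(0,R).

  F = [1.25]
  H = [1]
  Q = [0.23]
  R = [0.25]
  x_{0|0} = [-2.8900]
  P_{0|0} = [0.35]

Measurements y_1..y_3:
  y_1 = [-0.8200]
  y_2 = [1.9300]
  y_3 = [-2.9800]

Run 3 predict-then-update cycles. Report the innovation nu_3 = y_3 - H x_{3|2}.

step 1: x^-=[-3.6125]  P^-=[0.7769]  S=[1.0269]  K=[0.7565]  nu=[2.7925]  x^+=[-1.4999]  P^+=[0.1891]
step 2: x^-=[-1.8748]  P^-=[0.5255]  S=[0.7755]  K=[0.6776]  nu=[3.8048]  x^+=[0.7035]  P^+=[0.1694]
step 3: x^-=[0.8793]  P^-=[0.4947]  S=[0.7447]  K=[0.6643]  nu=[-3.8593]  x^+=[-1.6844]  P^+=[0.1661]

innov = [-3.8593]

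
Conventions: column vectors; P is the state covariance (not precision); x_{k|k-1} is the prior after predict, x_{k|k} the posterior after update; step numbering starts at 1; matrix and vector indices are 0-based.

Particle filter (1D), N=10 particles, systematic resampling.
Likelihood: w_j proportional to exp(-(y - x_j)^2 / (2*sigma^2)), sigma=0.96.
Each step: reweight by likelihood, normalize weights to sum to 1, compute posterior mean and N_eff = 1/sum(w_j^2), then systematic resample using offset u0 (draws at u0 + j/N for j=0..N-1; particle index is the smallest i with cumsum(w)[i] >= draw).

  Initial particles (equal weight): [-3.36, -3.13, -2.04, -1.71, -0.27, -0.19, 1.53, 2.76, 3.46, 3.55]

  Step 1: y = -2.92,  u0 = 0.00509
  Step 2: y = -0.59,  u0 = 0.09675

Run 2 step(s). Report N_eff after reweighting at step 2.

step 1: w=[0.2976, 0.3227, 0.2172, 0.1494, 0.0073, 0.0058, 0.0000, 0.0000, 0.0000, 0.0000]  mean=-2.7116  Neff=3.8126  idx=[0, 0, 0, 1, 1, 1, 1, 2, 2, 3]
step 2: w=[0.0119, 0.0119, 0.0119, 0.0230, 0.0230, 0.0230, 0.0230, 0.2434, 0.2434, 0.3856]  mean=-2.0599  Neff=3.7071  idx=[5, 7, 7, 8, 8, 8, 9, 9, 9, 9]

N_eff = 3.7071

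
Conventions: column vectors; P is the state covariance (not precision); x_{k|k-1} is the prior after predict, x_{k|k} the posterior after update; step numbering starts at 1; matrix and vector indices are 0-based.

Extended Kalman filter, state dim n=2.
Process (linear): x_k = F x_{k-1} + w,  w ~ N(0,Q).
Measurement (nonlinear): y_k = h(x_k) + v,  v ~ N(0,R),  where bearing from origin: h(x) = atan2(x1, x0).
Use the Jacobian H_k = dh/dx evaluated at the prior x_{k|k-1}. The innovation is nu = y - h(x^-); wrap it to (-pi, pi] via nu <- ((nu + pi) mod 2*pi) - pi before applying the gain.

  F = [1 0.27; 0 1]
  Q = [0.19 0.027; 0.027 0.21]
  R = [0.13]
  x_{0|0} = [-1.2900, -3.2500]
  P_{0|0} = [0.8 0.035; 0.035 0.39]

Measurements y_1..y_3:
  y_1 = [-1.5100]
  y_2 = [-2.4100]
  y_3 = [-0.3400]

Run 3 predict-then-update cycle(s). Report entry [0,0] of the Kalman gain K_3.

K[0,0] = 0.7085

step 1: x^-=[-2.1675, -3.2500]  P^-=[1.0373 0.1673; 0.1673 0.6000]  H_jac=[0.2130 -0.1420]  S=[0.1790]  K=[1.1012; -0.2770]  nu=[0.6490]  x^+=[-1.4528, -3.4298]  P^+=[0.8202 0.2219; 0.2219 0.5863]
step 2: x^-=[-2.3789, -3.4298]  P^-=[1.1728 0.4072; 0.4072 0.7963]  H_jac=[0.1969 -0.1365]  S=[0.1684]  K=[1.0408; -0.1696]  nu=[-0.2328]  x^+=[-2.6211, -3.3903]  P^+=[0.9904 0.4369; 0.4369 0.7914]
step 3: x^-=[-3.5365, -3.3903]  P^-=[1.4740 0.6776; 0.6776 1.0014]  H_jac=[0.1413 -0.1473]  S=[0.1529]  K=[0.7085; -0.3390]  nu=[2.0373]  x^+=[-2.0931, -4.0808]  P^+=[1.3972 0.7143; 0.7143 0.9838]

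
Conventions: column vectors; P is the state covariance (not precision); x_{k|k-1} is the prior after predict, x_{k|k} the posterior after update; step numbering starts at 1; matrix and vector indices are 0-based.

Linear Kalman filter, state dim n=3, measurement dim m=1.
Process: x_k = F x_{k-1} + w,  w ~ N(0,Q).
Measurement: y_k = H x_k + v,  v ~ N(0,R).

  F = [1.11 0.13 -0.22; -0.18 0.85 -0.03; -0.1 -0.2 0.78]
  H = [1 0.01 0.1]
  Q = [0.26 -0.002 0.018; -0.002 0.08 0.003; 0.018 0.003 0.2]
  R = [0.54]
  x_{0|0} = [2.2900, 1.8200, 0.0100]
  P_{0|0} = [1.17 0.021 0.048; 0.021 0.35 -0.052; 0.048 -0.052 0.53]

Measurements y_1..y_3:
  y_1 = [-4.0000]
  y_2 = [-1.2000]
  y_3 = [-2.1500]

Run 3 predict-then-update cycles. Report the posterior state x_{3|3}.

x_post = [-1.8710, 1.8308, -0.4017]

step 1: x^-=[2.7763, 1.1345, -0.5852]  P^-=[1.7187 -0.1640 -0.1818; -0.1640 0.3680 -0.0903; -0.1818 -0.0903 0.5577]  S=[2.2245]  K=[0.7637; -0.0761; -0.0571]  nu=[-6.7291]  x^+=[-2.3628, 1.6469, -0.2012]  P^+=[0.4212 -0.0347 -0.0849; -0.0347 0.3551 -0.0999; -0.0849 -0.0999 0.5505]
step 2: x^-=[-2.3644, 1.8312, -0.2501]  P^-=[0.8488 -0.0567 -0.2142; -0.0567 0.3655 -0.1162; -0.2142 -0.1162 0.5964]  S=[1.3506]  K=[0.6122; -0.0478; -0.1153]  nu=[1.1711]  x^+=[-1.6475, 1.7752, -0.3851]  P^+=[0.3426 -0.0171 -0.1189; -0.0171 0.3624 -0.1236; -0.1189 -0.1236 0.5784]
step 3: x^-=[-1.5132, 1.8170, -0.4906]  P^-=[0.7765 -0.0195 -0.2482; -0.0195 0.3637 -0.1315; -0.2482 -0.1315 0.6262]  S=[1.2725]  K=[0.5905; -0.0228; -0.1469]  nu=[-0.6059]  x^+=[-1.8710, 1.8308, -0.4017]  P^+=[0.3327 -0.0024 -0.1378; -0.0024 0.3631 -0.1358; -0.1378 -0.1358 0.5988]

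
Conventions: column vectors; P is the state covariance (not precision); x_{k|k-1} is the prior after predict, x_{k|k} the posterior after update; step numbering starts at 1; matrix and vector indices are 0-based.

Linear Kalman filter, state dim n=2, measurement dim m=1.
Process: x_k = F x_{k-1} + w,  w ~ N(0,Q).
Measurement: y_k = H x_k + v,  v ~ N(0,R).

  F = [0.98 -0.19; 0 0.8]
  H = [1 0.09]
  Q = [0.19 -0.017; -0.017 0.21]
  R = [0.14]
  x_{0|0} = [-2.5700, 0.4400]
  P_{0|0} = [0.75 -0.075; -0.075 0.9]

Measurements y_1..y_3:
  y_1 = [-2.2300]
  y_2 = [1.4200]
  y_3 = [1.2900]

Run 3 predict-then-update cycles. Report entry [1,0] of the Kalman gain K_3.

K[1,0] = -0.2958

step 1: x^-=[-2.6022, 0.3520]  P^-=[0.9707 -0.2126; -0.2126 0.7860]  S=[1.0788]  K=[0.8821; -0.1315]  nu=[0.3405]  x^+=[-2.3018, 0.3072]  P^+=[0.1314 -0.0875; -0.0875 0.7673]
step 2: x^-=[-2.3142, 0.2458]  P^-=[0.3764 -0.2022; -0.2022 0.7011]  S=[0.4857]  K=[0.7375; -0.2864]  nu=[3.7121]  x^+=[0.4236, -0.8174]  P^+=[0.1122 -0.0996; -0.0996 0.6613]
step 3: x^-=[0.5705, -0.6539]  P^-=[0.3587 -0.1956; -0.1956 0.6332]  S=[0.4687]  K=[0.7279; -0.2958]  nu=[0.7784]  x^+=[1.1370, -0.8841]  P^+=[0.1104 -0.0947; -0.0947 0.5922]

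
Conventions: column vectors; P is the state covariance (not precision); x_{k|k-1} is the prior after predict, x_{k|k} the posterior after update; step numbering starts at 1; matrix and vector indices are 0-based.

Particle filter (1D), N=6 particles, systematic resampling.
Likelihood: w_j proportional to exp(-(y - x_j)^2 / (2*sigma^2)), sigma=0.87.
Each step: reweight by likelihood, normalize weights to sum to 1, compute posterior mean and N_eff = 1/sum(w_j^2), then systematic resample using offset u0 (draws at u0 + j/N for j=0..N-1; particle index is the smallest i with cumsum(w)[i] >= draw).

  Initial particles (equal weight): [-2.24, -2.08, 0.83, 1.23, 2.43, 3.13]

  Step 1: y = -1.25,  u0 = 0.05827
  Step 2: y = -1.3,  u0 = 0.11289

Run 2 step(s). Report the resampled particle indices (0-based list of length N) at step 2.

resampled_idx = [0, 1, 2, 3, 4, 5]

step 1: w=[0.4247, 0.5147, 0.0466, 0.0140, 0.0001, 0.0000]  mean=-1.9658  Neff=2.2340  idx=[0, 0, 0, 1, 1, 1]
step 2: w=[0.1516, 0.1516, 0.1516, 0.1818, 0.1818, 0.1818]  mean=-2.1527  Neff=5.9511  idx=[0, 1, 2, 3, 4, 5]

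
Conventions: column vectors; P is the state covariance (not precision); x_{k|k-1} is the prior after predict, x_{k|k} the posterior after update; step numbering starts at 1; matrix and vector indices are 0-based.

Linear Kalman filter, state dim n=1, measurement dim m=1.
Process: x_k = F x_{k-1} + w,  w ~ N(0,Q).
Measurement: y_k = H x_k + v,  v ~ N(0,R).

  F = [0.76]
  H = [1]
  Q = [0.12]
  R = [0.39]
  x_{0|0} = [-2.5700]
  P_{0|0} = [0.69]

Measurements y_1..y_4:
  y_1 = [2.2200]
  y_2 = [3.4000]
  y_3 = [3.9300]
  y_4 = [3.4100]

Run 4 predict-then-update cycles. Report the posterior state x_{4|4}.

step 1: x^-=[-1.9532]  P^-=[0.5185]  S=[0.9085]  K=[0.5707]  nu=[4.1732]  x^+=[0.4286]  P^+=[0.2226]
step 2: x^-=[0.3258]  P^-=[0.2486]  S=[0.6386]  K=[0.3893]  nu=[3.0742]  x^+=[1.5224]  P^+=[0.1518]
step 3: x^-=[1.1570]  P^-=[0.2077]  S=[0.5977]  K=[0.3475]  nu=[2.7730]  x^+=[2.1206]  P^+=[0.1355]
step 4: x^-=[1.6117]  P^-=[0.1983]  S=[0.5883]  K=[0.3370]  nu=[1.7983]  x^+=[2.2178]  P^+=[0.1314]

x_post = [2.2178]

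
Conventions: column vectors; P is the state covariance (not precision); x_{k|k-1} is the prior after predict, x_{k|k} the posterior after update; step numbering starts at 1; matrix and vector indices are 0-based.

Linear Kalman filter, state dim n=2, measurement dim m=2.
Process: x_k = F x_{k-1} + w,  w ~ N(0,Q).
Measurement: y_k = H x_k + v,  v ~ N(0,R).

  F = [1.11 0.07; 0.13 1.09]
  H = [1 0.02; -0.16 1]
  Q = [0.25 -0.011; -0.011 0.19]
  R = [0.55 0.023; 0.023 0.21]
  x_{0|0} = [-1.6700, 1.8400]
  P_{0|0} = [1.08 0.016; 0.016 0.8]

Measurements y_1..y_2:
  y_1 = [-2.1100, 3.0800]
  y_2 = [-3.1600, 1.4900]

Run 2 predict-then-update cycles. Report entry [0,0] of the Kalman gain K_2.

K[0,0] = 0.5809

step 1: x^-=[-1.7249, 1.7885]  P^-=[1.5871 0.2254; 0.2254 1.1633]  S=[2.1466 0.0170; 0.0170 1.3418]  K=[0.7417 -0.0307; 0.1092 0.8387]  nu=[-0.4209, 1.0155]  x^+=[-2.0682, 2.5943]  P^+=[0.4057 0.0755; 0.0755 0.1907]
step 2: x^-=[-2.1141, 2.5589]  P^-=[0.7626 0.1542; 0.1542 0.4449]  S=[1.3189 0.0636; 0.0636 0.6250]  K=[0.5809 -0.0076; 0.0917 0.6629]  nu=[-1.0971, -1.4071]  x^+=[-2.7407, 1.5254]  P^+=[0.3181 0.0626; 0.0626 0.1513]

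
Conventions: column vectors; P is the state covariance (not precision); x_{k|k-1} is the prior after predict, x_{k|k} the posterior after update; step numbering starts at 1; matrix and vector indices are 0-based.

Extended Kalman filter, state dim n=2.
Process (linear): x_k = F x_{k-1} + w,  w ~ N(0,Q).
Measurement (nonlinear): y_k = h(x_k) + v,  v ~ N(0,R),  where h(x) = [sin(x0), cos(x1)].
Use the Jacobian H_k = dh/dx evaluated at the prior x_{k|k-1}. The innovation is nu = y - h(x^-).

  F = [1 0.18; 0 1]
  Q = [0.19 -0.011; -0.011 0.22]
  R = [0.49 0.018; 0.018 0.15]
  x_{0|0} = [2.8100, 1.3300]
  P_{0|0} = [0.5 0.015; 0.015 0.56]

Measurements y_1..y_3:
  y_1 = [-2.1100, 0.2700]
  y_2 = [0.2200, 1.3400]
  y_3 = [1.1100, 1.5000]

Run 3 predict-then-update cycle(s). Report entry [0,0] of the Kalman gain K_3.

step 1: x^-=[3.0494, 1.3300]  P^-=[0.7135 0.1048; 0.1048 0.7800]  H_jac=[-0.9958 0.0000; 0.0000 -0.9711]  S=[1.1975 0.1193; 0.1193 0.8856]  K=[-0.5898 -0.0354; -0.0019 -0.8550]  nu=[-2.2021, 0.0315]  x^+=[4.3471, 1.3073]  P^+=[0.2909 0.0164; 0.0164 0.1321]
step 2: x^-=[4.5824, 1.3073]  P^-=[0.4911 0.0292; 0.0292 0.3521]  H_jac=[-0.1296 0.0000; 0.0000 -0.9655]  S=[0.4983 0.0217; 0.0217 0.4782]  K=[-0.1255 -0.0532; 0.0233 -0.7119]  nu=[1.2116, 1.0795]  x^+=[4.3729, 0.5670]  P^+=[0.4816 0.0106; 0.0106 0.1102]
step 3: x^-=[4.4750, 0.5670]  P^-=[0.6790 0.0194; 0.0194 0.3302]  H_jac=[-0.2352 0.0000; 0.0000 -0.5371]  S=[0.5276 0.0205; 0.0205 0.2453]  K=[-0.3020 -0.0174; 0.0194 -0.7247]  nu=[2.0819, 0.6565]  x^+=[3.8347, 0.1317]  P^+=[0.6305 0.0150; 0.0150 0.2017]

K[0,0] = -0.3020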